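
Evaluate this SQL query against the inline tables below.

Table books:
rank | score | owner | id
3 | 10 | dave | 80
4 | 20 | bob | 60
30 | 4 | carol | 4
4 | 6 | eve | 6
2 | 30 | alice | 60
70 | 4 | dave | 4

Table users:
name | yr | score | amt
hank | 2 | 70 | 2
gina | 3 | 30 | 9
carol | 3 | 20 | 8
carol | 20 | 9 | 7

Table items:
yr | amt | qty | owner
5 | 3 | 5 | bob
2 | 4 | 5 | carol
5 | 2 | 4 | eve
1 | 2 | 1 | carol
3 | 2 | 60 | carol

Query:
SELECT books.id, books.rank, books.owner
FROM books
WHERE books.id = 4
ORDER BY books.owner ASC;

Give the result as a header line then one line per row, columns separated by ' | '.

After WHERE (2 rows):
books.rank | books.score | books.owner | books.id
30 | 4 | carol | 4
70 | 4 | dave | 4
After SELECT (2 rows):
books.id | books.rank | books.owner
4 | 30 | carol
4 | 70 | dave
After ORDER BY (2 rows):
books.id | books.rank | books.owner
4 | 30 | carol
4 | 70 | dave

== RESULT ==
books.id | books.rank | books.owner
4 | 30 | carol
4 | 70 | dave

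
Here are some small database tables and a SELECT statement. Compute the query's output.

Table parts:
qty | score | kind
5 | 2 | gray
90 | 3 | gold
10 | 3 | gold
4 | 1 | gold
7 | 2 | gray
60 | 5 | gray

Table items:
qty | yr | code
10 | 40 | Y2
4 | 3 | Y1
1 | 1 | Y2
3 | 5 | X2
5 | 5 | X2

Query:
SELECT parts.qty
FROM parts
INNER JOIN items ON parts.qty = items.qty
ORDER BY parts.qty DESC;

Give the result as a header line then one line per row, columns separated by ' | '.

After JOIN items (3 rows):
parts.qty | parts.score | parts.kind | items.qty | items.yr | items.code
5 | 2 | gray | 5 | 5 | X2
10 | 3 | gold | 10 | 40 | Y2
4 | 1 | gold | 4 | 3 | Y1
After SELECT (3 rows):
parts.qty
5
10
4
After ORDER BY (3 rows):
parts.qty
10
5
4

== RESULT ==
parts.qty
10
5
4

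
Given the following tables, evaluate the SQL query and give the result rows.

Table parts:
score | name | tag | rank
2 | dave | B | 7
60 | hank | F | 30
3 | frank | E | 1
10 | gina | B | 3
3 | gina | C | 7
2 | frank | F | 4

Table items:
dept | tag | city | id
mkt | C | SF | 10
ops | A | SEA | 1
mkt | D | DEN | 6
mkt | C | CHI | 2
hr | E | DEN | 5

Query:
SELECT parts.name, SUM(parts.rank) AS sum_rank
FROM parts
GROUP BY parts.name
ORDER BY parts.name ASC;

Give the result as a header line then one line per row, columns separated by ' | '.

== RESULT ==
parts.name | sum_rank
dave | 7
frank | 5
gina | 10
hank | 30

Derivation:
After GROUP BY (4 rows):
parts.name | sum_rank
dave | 7
hank | 30
frank | 5
gina | 10
After ORDER BY (4 rows):
parts.name | sum_rank
dave | 7
frank | 5
gina | 10
hank | 30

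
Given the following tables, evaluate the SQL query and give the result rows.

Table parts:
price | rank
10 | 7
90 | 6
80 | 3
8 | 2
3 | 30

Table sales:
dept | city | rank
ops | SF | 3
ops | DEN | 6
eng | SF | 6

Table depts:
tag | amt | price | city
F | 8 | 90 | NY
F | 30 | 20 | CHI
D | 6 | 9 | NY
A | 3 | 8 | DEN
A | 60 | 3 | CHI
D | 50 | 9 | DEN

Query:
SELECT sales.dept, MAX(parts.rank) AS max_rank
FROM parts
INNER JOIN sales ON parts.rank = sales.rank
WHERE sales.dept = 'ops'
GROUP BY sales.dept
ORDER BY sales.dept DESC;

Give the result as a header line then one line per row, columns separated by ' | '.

== RESULT ==
sales.dept | max_rank
ops | 6

Derivation:
After JOIN sales (3 rows):
parts.price | parts.rank | sales.dept | sales.city | sales.rank
90 | 6 | ops | DEN | 6
90 | 6 | eng | SF | 6
80 | 3 | ops | SF | 3
After WHERE (2 rows):
parts.price | parts.rank | sales.dept | sales.city | sales.rank
90 | 6 | ops | DEN | 6
80 | 3 | ops | SF | 3
After GROUP BY (1 rows):
sales.dept | max_rank
ops | 6
After ORDER BY (1 rows):
sales.dept | max_rank
ops | 6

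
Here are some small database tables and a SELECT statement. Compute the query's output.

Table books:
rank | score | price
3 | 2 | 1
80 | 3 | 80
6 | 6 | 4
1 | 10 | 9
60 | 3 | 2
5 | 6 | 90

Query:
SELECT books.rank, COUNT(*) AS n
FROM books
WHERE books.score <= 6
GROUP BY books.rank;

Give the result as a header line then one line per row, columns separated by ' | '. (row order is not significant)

After WHERE (5 rows):
books.rank | books.score | books.price
3 | 2 | 1
80 | 3 | 80
6 | 6 | 4
60 | 3 | 2
5 | 6 | 90
After GROUP BY (5 rows):
books.rank | n
3 | 1
80 | 1
6 | 1
60 | 1
5 | 1

== RESULT ==
books.rank | n
3 | 1
80 | 1
6 | 1
60 | 1
5 | 1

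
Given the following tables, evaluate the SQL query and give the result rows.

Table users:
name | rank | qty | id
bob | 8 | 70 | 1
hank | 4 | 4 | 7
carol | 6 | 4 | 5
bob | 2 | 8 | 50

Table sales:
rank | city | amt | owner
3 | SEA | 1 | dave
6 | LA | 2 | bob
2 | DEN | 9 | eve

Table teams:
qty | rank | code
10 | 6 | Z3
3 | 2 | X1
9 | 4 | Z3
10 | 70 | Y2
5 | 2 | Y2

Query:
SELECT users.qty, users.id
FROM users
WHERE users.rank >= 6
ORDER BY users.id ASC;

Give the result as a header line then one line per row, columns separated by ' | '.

== RESULT ==
users.qty | users.id
70 | 1
4 | 5

Derivation:
After WHERE (2 rows):
users.name | users.rank | users.qty | users.id
bob | 8 | 70 | 1
carol | 6 | 4 | 5
After SELECT (2 rows):
users.qty | users.id
70 | 1
4 | 5
After ORDER BY (2 rows):
users.qty | users.id
70 | 1
4 | 5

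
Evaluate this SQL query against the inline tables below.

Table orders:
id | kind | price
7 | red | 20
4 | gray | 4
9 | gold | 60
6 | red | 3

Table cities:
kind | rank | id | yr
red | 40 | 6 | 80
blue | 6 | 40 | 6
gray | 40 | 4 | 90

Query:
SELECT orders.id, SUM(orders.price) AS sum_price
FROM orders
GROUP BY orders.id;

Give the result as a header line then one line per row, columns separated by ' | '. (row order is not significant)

== RESULT ==
orders.id | sum_price
7 | 20
4 | 4
9 | 60
6 | 3

Derivation:
After GROUP BY (4 rows):
orders.id | sum_price
7 | 20
4 | 4
9 | 60
6 | 3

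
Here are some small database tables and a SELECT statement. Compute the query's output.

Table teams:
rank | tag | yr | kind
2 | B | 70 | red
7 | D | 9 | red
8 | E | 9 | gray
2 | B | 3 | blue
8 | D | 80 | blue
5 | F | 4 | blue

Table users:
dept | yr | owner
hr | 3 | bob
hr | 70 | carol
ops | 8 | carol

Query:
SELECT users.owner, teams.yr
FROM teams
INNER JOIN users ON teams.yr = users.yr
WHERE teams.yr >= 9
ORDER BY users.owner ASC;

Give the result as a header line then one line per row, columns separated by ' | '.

== RESULT ==
users.owner | teams.yr
carol | 70

Derivation:
After JOIN users (2 rows):
teams.rank | teams.tag | teams.yr | teams.kind | users.dept | users.yr | users.owner
2 | B | 70 | red | hr | 70 | carol
2 | B | 3 | blue | hr | 3 | bob
After WHERE (1 rows):
teams.rank | teams.tag | teams.yr | teams.kind | users.dept | users.yr | users.owner
2 | B | 70 | red | hr | 70 | carol
After SELECT (1 rows):
users.owner | teams.yr
carol | 70
After ORDER BY (1 rows):
users.owner | teams.yr
carol | 70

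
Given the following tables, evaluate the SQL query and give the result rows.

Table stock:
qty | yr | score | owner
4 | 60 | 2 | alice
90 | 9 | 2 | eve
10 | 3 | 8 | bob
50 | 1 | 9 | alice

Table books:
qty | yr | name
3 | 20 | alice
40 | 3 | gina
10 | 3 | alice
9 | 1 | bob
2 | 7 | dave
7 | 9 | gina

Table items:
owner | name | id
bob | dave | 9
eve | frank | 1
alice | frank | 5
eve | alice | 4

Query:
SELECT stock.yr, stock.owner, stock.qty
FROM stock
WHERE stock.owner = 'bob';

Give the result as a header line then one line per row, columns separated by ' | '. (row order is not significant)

After WHERE (1 rows):
stock.qty | stock.yr | stock.score | stock.owner
10 | 3 | 8 | bob
After SELECT (1 rows):
stock.yr | stock.owner | stock.qty
3 | bob | 10

== RESULT ==
stock.yr | stock.owner | stock.qty
3 | bob | 10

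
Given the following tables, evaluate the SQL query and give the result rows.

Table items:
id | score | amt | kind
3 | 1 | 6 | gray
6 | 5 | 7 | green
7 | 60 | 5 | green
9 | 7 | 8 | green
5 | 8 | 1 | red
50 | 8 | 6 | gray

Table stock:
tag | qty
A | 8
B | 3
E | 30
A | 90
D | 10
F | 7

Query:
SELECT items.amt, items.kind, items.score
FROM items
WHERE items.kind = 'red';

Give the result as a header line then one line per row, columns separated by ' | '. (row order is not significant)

After WHERE (1 rows):
items.id | items.score | items.amt | items.kind
5 | 8 | 1 | red
After SELECT (1 rows):
items.amt | items.kind | items.score
1 | red | 8

== RESULT ==
items.amt | items.kind | items.score
1 | red | 8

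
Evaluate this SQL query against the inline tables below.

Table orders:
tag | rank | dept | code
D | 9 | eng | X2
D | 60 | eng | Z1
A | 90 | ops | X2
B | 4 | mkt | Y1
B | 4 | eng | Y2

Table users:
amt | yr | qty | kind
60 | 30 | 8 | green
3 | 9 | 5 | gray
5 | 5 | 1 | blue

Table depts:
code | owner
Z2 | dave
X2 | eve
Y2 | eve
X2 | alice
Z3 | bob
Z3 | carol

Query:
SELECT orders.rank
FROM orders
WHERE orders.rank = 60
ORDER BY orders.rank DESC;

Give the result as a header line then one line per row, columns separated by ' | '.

After WHERE (1 rows):
orders.tag | orders.rank | orders.dept | orders.code
D | 60 | eng | Z1
After SELECT (1 rows):
orders.rank
60
After ORDER BY (1 rows):
orders.rank
60

== RESULT ==
orders.rank
60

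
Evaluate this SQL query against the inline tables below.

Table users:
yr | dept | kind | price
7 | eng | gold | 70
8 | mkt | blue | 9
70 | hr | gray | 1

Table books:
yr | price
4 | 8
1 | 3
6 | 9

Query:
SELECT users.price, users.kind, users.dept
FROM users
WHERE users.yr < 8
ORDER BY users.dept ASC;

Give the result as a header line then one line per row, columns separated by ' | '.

After WHERE (1 rows):
users.yr | users.dept | users.kind | users.price
7 | eng | gold | 70
After SELECT (1 rows):
users.price | users.kind | users.dept
70 | gold | eng
After ORDER BY (1 rows):
users.price | users.kind | users.dept
70 | gold | eng

== RESULT ==
users.price | users.kind | users.dept
70 | gold | eng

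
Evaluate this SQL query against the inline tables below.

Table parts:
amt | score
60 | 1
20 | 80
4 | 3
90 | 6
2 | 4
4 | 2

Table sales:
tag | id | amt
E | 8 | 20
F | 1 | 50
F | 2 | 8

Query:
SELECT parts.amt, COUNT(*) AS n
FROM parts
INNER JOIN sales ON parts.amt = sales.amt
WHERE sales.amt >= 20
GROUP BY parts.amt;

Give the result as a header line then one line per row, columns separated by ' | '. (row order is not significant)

After JOIN sales (1 rows):
parts.amt | parts.score | sales.tag | sales.id | sales.amt
20 | 80 | E | 8 | 20
After WHERE (1 rows):
parts.amt | parts.score | sales.tag | sales.id | sales.amt
20 | 80 | E | 8 | 20
After GROUP BY (1 rows):
parts.amt | n
20 | 1

== RESULT ==
parts.amt | n
20 | 1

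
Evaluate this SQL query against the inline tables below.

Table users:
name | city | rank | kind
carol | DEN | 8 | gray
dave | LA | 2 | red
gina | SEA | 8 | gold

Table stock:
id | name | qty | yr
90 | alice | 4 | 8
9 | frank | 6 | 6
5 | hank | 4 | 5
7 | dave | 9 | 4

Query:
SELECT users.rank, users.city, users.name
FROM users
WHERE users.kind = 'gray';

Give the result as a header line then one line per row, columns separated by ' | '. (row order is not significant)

After WHERE (1 rows):
users.name | users.city | users.rank | users.kind
carol | DEN | 8 | gray
After SELECT (1 rows):
users.rank | users.city | users.name
8 | DEN | carol

== RESULT ==
users.rank | users.city | users.name
8 | DEN | carol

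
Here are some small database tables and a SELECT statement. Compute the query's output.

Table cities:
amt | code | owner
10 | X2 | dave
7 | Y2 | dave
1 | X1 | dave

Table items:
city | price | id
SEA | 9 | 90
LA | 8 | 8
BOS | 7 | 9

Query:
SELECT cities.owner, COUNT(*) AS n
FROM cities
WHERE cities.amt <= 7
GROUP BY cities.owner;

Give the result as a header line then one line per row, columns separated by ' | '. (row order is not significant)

After WHERE (2 rows):
cities.amt | cities.code | cities.owner
7 | Y2 | dave
1 | X1 | dave
After GROUP BY (1 rows):
cities.owner | n
dave | 2

== RESULT ==
cities.owner | n
dave | 2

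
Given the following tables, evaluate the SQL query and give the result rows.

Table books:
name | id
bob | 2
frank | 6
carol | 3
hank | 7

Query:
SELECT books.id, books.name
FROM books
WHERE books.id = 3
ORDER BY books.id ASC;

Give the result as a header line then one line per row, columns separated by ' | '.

After WHERE (1 rows):
books.name | books.id
carol | 3
After SELECT (1 rows):
books.id | books.name
3 | carol
After ORDER BY (1 rows):
books.id | books.name
3 | carol

== RESULT ==
books.id | books.name
3 | carol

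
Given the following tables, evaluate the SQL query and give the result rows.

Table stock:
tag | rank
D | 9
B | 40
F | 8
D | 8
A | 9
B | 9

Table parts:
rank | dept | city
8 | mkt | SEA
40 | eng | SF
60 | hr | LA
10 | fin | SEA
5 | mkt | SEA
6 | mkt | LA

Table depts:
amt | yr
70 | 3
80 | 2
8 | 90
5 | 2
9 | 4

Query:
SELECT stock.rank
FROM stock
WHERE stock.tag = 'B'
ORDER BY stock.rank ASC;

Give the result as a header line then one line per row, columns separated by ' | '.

After WHERE (2 rows):
stock.tag | stock.rank
B | 40
B | 9
After SELECT (2 rows):
stock.rank
40
9
After ORDER BY (2 rows):
stock.rank
9
40

== RESULT ==
stock.rank
9
40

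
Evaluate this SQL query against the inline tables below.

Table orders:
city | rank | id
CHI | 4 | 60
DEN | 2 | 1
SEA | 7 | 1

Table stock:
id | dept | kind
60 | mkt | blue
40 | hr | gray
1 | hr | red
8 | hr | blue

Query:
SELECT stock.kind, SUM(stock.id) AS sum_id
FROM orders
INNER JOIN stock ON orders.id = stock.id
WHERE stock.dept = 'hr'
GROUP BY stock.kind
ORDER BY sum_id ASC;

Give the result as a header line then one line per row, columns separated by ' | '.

After JOIN stock (3 rows):
orders.city | orders.rank | orders.id | stock.id | stock.dept | stock.kind
CHI | 4 | 60 | 60 | mkt | blue
DEN | 2 | 1 | 1 | hr | red
SEA | 7 | 1 | 1 | hr | red
After WHERE (2 rows):
orders.city | orders.rank | orders.id | stock.id | stock.dept | stock.kind
DEN | 2 | 1 | 1 | hr | red
SEA | 7 | 1 | 1 | hr | red
After GROUP BY (1 rows):
stock.kind | sum_id
red | 2
After ORDER BY (1 rows):
stock.kind | sum_id
red | 2

== RESULT ==
stock.kind | sum_id
red | 2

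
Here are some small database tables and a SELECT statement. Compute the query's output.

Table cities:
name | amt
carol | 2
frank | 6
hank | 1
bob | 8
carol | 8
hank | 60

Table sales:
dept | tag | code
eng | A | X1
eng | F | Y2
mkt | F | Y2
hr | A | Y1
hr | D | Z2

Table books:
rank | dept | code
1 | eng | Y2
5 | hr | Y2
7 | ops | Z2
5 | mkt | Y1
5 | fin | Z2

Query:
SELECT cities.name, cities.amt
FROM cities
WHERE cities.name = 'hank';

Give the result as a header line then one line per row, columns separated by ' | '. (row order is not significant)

After WHERE (2 rows):
cities.name | cities.amt
hank | 1
hank | 60
After SELECT (2 rows):
cities.name | cities.amt
hank | 1
hank | 60

== RESULT ==
cities.name | cities.amt
hank | 1
hank | 60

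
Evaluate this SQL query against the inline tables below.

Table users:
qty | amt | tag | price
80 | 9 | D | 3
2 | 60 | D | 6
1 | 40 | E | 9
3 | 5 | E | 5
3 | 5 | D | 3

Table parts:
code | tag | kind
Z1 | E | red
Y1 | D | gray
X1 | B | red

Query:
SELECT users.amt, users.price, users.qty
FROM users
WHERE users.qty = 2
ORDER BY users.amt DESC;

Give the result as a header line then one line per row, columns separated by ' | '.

== RESULT ==
users.amt | users.price | users.qty
60 | 6 | 2

Derivation:
After WHERE (1 rows):
users.qty | users.amt | users.tag | users.price
2 | 60 | D | 6
After SELECT (1 rows):
users.amt | users.price | users.qty
60 | 6 | 2
After ORDER BY (1 rows):
users.amt | users.price | users.qty
60 | 6 | 2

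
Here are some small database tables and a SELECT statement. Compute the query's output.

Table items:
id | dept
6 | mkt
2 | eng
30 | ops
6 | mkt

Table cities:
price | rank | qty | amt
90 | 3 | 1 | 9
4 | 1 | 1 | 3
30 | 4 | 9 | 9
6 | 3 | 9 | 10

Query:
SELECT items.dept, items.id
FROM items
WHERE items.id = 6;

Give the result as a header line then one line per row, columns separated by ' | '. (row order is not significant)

== RESULT ==
items.dept | items.id
mkt | 6
mkt | 6

Derivation:
After WHERE (2 rows):
items.id | items.dept
6 | mkt
6 | mkt
After SELECT (2 rows):
items.dept | items.id
mkt | 6
mkt | 6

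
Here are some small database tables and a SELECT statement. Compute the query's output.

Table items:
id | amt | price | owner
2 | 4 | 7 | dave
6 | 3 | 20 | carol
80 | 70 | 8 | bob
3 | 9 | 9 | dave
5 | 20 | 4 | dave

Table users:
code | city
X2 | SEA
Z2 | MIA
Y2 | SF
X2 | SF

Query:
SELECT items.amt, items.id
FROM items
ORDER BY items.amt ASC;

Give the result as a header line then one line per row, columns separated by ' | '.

== RESULT ==
items.amt | items.id
3 | 6
4 | 2
9 | 3
20 | 5
70 | 80

Derivation:
After SELECT (5 rows):
items.amt | items.id
4 | 2
3 | 6
70 | 80
9 | 3
20 | 5
After ORDER BY (5 rows):
items.amt | items.id
3 | 6
4 | 2
9 | 3
20 | 5
70 | 80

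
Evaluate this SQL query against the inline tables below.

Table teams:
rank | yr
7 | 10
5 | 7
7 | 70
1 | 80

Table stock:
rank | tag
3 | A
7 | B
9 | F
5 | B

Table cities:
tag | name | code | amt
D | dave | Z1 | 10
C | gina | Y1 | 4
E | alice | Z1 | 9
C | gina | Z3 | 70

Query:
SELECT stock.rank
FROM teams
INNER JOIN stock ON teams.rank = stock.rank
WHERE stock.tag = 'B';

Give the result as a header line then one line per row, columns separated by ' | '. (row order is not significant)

After JOIN stock (3 rows):
teams.rank | teams.yr | stock.rank | stock.tag
7 | 10 | 7 | B
5 | 7 | 5 | B
7 | 70 | 7 | B
After WHERE (3 rows):
teams.rank | teams.yr | stock.rank | stock.tag
7 | 10 | 7 | B
5 | 7 | 5 | B
7 | 70 | 7 | B
After SELECT (3 rows):
stock.rank
7
5
7

== RESULT ==
stock.rank
7
5
7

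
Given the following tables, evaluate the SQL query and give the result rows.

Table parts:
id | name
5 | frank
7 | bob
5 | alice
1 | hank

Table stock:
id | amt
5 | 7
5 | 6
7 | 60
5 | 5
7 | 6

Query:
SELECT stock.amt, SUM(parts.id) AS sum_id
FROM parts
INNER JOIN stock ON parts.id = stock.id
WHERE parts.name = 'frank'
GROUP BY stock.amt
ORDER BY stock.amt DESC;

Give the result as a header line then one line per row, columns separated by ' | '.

== RESULT ==
stock.amt | sum_id
7 | 5
6 | 5
5 | 5

Derivation:
After JOIN stock (8 rows):
parts.id | parts.name | stock.id | stock.amt
5 | frank | 5 | 7
5 | frank | 5 | 6
5 | frank | 5 | 5
7 | bob | 7 | 60
7 | bob | 7 | 6
5 | alice | 5 | 7
5 | alice | 5 | 6
5 | alice | 5 | 5
After WHERE (3 rows):
parts.id | parts.name | stock.id | stock.amt
5 | frank | 5 | 7
5 | frank | 5 | 6
5 | frank | 5 | 5
After GROUP BY (3 rows):
stock.amt | sum_id
7 | 5
6 | 5
5 | 5
After ORDER BY (3 rows):
stock.amt | sum_id
7 | 5
6 | 5
5 | 5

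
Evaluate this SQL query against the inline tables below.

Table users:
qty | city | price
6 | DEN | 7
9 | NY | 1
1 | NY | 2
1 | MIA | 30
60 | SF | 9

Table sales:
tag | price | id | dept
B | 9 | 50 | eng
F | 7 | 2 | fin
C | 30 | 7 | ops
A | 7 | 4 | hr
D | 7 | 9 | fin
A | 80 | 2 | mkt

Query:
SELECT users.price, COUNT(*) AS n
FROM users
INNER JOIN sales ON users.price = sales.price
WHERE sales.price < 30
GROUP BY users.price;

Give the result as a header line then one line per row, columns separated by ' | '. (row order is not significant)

== RESULT ==
users.price | n
7 | 3
9 | 1

Derivation:
After JOIN sales (5 rows):
users.qty | users.city | users.price | sales.tag | sales.price | sales.id | sales.dept
6 | DEN | 7 | F | 7 | 2 | fin
6 | DEN | 7 | A | 7 | 4 | hr
6 | DEN | 7 | D | 7 | 9 | fin
1 | MIA | 30 | C | 30 | 7 | ops
60 | SF | 9 | B | 9 | 50 | eng
After WHERE (4 rows):
users.qty | users.city | users.price | sales.tag | sales.price | sales.id | sales.dept
6 | DEN | 7 | F | 7 | 2 | fin
6 | DEN | 7 | A | 7 | 4 | hr
6 | DEN | 7 | D | 7 | 9 | fin
60 | SF | 9 | B | 9 | 50 | eng
After GROUP BY (2 rows):
users.price | n
7 | 3
9 | 1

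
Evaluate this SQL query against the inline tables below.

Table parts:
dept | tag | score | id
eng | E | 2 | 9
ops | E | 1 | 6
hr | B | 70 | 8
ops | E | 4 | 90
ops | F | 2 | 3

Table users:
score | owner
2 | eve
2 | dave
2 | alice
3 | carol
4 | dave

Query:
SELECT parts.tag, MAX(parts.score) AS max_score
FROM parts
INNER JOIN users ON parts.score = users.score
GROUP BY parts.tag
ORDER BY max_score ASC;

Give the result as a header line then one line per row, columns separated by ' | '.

After JOIN users (7 rows):
parts.dept | parts.tag | parts.score | parts.id | users.score | users.owner
eng | E | 2 | 9 | 2 | eve
eng | E | 2 | 9 | 2 | dave
eng | E | 2 | 9 | 2 | alice
ops | E | 4 | 90 | 4 | dave
ops | F | 2 | 3 | 2 | eve
ops | F | 2 | 3 | 2 | dave
ops | F | 2 | 3 | 2 | alice
After GROUP BY (2 rows):
parts.tag | max_score
E | 4
F | 2
After ORDER BY (2 rows):
parts.tag | max_score
F | 2
E | 4

== RESULT ==
parts.tag | max_score
F | 2
E | 4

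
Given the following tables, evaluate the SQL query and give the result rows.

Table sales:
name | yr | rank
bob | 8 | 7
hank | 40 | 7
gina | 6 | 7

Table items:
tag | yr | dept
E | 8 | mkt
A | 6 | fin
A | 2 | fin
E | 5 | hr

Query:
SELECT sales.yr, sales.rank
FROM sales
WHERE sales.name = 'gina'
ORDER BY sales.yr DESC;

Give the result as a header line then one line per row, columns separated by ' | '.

== RESULT ==
sales.yr | sales.rank
6 | 7

Derivation:
After WHERE (1 rows):
sales.name | sales.yr | sales.rank
gina | 6 | 7
After SELECT (1 rows):
sales.yr | sales.rank
6 | 7
After ORDER BY (1 rows):
sales.yr | sales.rank
6 | 7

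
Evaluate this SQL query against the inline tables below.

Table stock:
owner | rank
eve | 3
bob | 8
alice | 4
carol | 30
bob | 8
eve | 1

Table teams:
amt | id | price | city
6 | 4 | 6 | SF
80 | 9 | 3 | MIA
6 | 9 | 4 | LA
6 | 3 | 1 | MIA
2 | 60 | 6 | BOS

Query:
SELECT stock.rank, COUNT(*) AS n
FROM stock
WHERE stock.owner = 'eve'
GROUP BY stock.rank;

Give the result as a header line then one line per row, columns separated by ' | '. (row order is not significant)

After WHERE (2 rows):
stock.owner | stock.rank
eve | 3
eve | 1
After GROUP BY (2 rows):
stock.rank | n
3 | 1
1 | 1

== RESULT ==
stock.rank | n
3 | 1
1 | 1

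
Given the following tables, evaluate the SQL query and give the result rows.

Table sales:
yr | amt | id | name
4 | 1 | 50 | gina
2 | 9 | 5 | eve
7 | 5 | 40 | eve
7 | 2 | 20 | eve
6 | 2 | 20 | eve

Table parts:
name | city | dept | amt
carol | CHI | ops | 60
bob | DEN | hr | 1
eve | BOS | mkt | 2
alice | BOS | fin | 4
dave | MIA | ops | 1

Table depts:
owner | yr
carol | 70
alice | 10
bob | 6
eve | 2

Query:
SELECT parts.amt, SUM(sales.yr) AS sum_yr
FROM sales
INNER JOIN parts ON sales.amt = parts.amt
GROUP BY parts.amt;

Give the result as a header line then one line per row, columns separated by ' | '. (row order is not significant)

After JOIN parts (4 rows):
sales.yr | sales.amt | sales.id | sales.name | parts.name | parts.city | parts.dept | parts.amt
4 | 1 | 50 | gina | bob | DEN | hr | 1
4 | 1 | 50 | gina | dave | MIA | ops | 1
7 | 2 | 20 | eve | eve | BOS | mkt | 2
6 | 2 | 20 | eve | eve | BOS | mkt | 2
After GROUP BY (2 rows):
parts.amt | sum_yr
1 | 8
2 | 13

== RESULT ==
parts.amt | sum_yr
1 | 8
2 | 13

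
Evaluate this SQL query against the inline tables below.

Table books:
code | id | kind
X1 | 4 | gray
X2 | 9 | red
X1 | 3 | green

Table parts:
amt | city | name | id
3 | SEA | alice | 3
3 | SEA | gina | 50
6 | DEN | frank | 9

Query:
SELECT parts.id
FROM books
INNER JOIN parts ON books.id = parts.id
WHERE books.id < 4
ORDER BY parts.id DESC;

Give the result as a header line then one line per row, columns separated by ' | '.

After JOIN parts (2 rows):
books.code | books.id | books.kind | parts.amt | parts.city | parts.name | parts.id
X2 | 9 | red | 6 | DEN | frank | 9
X1 | 3 | green | 3 | SEA | alice | 3
After WHERE (1 rows):
books.code | books.id | books.kind | parts.amt | parts.city | parts.name | parts.id
X1 | 3 | green | 3 | SEA | alice | 3
After SELECT (1 rows):
parts.id
3
After ORDER BY (1 rows):
parts.id
3

== RESULT ==
parts.id
3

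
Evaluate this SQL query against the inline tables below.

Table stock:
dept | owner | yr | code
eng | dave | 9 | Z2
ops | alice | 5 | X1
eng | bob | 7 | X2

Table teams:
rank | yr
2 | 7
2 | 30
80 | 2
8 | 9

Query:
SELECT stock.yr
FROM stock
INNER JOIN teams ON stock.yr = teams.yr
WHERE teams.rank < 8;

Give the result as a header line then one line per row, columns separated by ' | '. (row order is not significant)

== RESULT ==
stock.yr
7

Derivation:
After JOIN teams (2 rows):
stock.dept | stock.owner | stock.yr | stock.code | teams.rank | teams.yr
eng | dave | 9 | Z2 | 8 | 9
eng | bob | 7 | X2 | 2 | 7
After WHERE (1 rows):
stock.dept | stock.owner | stock.yr | stock.code | teams.rank | teams.yr
eng | bob | 7 | X2 | 2 | 7
After SELECT (1 rows):
stock.yr
7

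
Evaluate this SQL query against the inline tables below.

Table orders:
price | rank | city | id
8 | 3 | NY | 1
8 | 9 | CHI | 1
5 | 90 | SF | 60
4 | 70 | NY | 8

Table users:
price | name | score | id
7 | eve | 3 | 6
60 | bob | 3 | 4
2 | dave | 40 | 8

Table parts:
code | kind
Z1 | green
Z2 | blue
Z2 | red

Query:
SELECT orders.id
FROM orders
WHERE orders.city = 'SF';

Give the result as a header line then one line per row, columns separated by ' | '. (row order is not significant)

== RESULT ==
orders.id
60

Derivation:
After WHERE (1 rows):
orders.price | orders.rank | orders.city | orders.id
5 | 90 | SF | 60
After SELECT (1 rows):
orders.id
60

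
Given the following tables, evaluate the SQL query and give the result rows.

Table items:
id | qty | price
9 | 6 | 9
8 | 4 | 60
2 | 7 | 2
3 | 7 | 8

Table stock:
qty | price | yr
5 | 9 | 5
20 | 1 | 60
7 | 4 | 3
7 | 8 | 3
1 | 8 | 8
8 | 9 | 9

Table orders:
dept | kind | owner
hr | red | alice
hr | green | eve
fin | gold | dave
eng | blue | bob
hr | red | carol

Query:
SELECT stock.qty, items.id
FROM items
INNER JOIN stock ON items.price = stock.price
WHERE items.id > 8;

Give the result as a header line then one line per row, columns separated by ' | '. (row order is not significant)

After JOIN stock (4 rows):
items.id | items.qty | items.price | stock.qty | stock.price | stock.yr
9 | 6 | 9 | 5 | 9 | 5
9 | 6 | 9 | 8 | 9 | 9
3 | 7 | 8 | 7 | 8 | 3
3 | 7 | 8 | 1 | 8 | 8
After WHERE (2 rows):
items.id | items.qty | items.price | stock.qty | stock.price | stock.yr
9 | 6 | 9 | 5 | 9 | 5
9 | 6 | 9 | 8 | 9 | 9
After SELECT (2 rows):
stock.qty | items.id
5 | 9
8 | 9

== RESULT ==
stock.qty | items.id
5 | 9
8 | 9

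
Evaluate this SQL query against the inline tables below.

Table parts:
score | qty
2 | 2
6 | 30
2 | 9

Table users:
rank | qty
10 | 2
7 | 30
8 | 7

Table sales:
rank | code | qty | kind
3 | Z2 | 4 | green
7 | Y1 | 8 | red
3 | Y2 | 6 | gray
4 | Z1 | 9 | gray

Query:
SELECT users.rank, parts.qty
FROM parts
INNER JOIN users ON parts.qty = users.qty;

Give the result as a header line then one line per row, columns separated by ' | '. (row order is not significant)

== RESULT ==
users.rank | parts.qty
10 | 2
7 | 30

Derivation:
After JOIN users (2 rows):
parts.score | parts.qty | users.rank | users.qty
2 | 2 | 10 | 2
6 | 30 | 7 | 30
After SELECT (2 rows):
users.rank | parts.qty
10 | 2
7 | 30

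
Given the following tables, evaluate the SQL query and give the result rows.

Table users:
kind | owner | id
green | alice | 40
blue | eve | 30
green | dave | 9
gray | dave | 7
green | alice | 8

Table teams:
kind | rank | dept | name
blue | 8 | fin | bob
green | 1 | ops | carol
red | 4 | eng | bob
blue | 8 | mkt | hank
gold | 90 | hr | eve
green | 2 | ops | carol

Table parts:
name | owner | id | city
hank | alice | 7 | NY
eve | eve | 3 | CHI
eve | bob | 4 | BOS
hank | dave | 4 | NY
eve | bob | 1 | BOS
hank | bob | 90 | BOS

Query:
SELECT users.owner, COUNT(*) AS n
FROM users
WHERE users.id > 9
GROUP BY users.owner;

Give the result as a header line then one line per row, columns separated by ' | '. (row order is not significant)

== RESULT ==
users.owner | n
alice | 1
eve | 1

Derivation:
After WHERE (2 rows):
users.kind | users.owner | users.id
green | alice | 40
blue | eve | 30
After GROUP BY (2 rows):
users.owner | n
alice | 1
eve | 1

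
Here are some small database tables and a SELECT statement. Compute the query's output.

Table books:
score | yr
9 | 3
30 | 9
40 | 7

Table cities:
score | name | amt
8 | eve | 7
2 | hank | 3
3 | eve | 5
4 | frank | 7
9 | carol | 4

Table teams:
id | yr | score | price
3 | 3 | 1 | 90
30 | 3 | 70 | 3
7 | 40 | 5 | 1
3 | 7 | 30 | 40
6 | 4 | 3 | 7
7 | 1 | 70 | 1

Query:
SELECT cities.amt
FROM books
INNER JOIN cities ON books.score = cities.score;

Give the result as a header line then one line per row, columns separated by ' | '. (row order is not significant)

== RESULT ==
cities.amt
4

Derivation:
After JOIN cities (1 rows):
books.score | books.yr | cities.score | cities.name | cities.amt
9 | 3 | 9 | carol | 4
After SELECT (1 rows):
cities.amt
4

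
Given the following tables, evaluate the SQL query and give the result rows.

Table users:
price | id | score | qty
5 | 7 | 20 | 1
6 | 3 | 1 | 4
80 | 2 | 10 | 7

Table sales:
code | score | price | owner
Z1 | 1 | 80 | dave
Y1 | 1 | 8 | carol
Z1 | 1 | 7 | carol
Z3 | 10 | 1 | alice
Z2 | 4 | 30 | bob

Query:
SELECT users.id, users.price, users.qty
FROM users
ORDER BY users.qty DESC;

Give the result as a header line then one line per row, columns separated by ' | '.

== RESULT ==
users.id | users.price | users.qty
2 | 80 | 7
3 | 6 | 4
7 | 5 | 1

Derivation:
After SELECT (3 rows):
users.id | users.price | users.qty
7 | 5 | 1
3 | 6 | 4
2 | 80 | 7
After ORDER BY (3 rows):
users.id | users.price | users.qty
2 | 80 | 7
3 | 6 | 4
7 | 5 | 1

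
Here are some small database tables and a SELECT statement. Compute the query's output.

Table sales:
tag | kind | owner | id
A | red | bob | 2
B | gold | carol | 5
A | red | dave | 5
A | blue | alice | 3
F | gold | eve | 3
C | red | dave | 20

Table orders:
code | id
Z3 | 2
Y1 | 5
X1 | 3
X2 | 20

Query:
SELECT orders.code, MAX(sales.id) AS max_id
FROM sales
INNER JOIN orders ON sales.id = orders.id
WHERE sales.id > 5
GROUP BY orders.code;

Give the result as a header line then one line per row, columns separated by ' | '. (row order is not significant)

== RESULT ==
orders.code | max_id
X2 | 20

Derivation:
After JOIN orders (6 rows):
sales.tag | sales.kind | sales.owner | sales.id | orders.code | orders.id
A | red | bob | 2 | Z3 | 2
B | gold | carol | 5 | Y1 | 5
A | red | dave | 5 | Y1 | 5
A | blue | alice | 3 | X1 | 3
F | gold | eve | 3 | X1 | 3
C | red | dave | 20 | X2 | 20
After WHERE (1 rows):
sales.tag | sales.kind | sales.owner | sales.id | orders.code | orders.id
C | red | dave | 20 | X2 | 20
After GROUP BY (1 rows):
orders.code | max_id
X2 | 20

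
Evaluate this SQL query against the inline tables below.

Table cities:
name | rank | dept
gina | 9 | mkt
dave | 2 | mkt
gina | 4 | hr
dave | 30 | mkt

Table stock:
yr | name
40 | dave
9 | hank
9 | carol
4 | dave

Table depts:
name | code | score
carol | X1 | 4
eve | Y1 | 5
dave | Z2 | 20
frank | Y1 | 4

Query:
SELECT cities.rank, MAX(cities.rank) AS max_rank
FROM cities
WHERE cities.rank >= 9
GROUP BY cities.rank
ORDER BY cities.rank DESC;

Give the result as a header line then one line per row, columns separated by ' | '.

== RESULT ==
cities.rank | max_rank
30 | 30
9 | 9

Derivation:
After WHERE (2 rows):
cities.name | cities.rank | cities.dept
gina | 9 | mkt
dave | 30 | mkt
After GROUP BY (2 rows):
cities.rank | max_rank
9 | 9
30 | 30
After ORDER BY (2 rows):
cities.rank | max_rank
30 | 30
9 | 9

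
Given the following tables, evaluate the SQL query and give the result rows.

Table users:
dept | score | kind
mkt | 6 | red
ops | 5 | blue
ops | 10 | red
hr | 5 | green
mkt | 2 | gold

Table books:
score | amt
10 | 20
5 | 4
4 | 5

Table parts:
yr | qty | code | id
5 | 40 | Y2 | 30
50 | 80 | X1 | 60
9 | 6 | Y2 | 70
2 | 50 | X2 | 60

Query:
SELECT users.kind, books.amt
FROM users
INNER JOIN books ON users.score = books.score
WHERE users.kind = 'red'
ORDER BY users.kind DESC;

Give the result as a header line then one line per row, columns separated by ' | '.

== RESULT ==
users.kind | books.amt
red | 20

Derivation:
After JOIN books (3 rows):
users.dept | users.score | users.kind | books.score | books.amt
ops | 5 | blue | 5 | 4
ops | 10 | red | 10 | 20
hr | 5 | green | 5 | 4
After WHERE (1 rows):
users.dept | users.score | users.kind | books.score | books.amt
ops | 10 | red | 10 | 20
After SELECT (1 rows):
users.kind | books.amt
red | 20
After ORDER BY (1 rows):
users.kind | books.amt
red | 20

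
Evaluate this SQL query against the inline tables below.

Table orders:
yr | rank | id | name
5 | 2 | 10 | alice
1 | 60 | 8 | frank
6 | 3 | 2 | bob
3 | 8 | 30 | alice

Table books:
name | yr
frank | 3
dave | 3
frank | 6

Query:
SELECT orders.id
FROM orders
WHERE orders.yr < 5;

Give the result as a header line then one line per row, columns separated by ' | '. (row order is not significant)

After WHERE (2 rows):
orders.yr | orders.rank | orders.id | orders.name
1 | 60 | 8 | frank
3 | 8 | 30 | alice
After SELECT (2 rows):
orders.id
8
30

== RESULT ==
orders.id
8
30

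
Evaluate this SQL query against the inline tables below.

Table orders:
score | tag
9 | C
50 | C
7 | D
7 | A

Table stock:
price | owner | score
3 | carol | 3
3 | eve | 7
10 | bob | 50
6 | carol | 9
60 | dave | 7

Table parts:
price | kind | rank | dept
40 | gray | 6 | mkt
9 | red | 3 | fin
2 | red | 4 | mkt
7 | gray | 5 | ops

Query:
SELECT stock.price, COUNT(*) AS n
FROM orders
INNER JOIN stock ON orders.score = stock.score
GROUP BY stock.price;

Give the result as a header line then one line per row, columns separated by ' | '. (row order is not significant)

After JOIN stock (6 rows):
orders.score | orders.tag | stock.price | stock.owner | stock.score
9 | C | 6 | carol | 9
50 | C | 10 | bob | 50
7 | D | 3 | eve | 7
7 | D | 60 | dave | 7
7 | A | 3 | eve | 7
7 | A | 60 | dave | 7
After GROUP BY (4 rows):
stock.price | n
6 | 1
10 | 1
3 | 2
60 | 2

== RESULT ==
stock.price | n
6 | 1
10 | 1
3 | 2
60 | 2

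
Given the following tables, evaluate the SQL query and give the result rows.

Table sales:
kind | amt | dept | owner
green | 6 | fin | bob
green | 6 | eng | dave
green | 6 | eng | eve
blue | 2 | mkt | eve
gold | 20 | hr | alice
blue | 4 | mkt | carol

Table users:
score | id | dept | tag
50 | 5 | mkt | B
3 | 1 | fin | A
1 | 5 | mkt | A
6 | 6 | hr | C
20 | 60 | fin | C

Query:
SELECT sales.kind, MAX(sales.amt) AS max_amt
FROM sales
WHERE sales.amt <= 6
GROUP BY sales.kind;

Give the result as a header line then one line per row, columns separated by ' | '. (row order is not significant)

== RESULT ==
sales.kind | max_amt
green | 6
blue | 4

Derivation:
After WHERE (5 rows):
sales.kind | sales.amt | sales.dept | sales.owner
green | 6 | fin | bob
green | 6 | eng | dave
green | 6 | eng | eve
blue | 2 | mkt | eve
blue | 4 | mkt | carol
After GROUP BY (2 rows):
sales.kind | max_amt
green | 6
blue | 4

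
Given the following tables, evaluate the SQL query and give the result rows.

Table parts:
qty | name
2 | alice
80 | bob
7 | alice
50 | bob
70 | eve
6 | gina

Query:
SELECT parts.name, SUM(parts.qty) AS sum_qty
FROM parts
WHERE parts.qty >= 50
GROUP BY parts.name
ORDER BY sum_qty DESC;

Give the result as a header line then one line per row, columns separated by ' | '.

== RESULT ==
parts.name | sum_qty
bob | 130
eve | 70

Derivation:
After WHERE (3 rows):
parts.qty | parts.name
80 | bob
50 | bob
70 | eve
After GROUP BY (2 rows):
parts.name | sum_qty
bob | 130
eve | 70
After ORDER BY (2 rows):
parts.name | sum_qty
bob | 130
eve | 70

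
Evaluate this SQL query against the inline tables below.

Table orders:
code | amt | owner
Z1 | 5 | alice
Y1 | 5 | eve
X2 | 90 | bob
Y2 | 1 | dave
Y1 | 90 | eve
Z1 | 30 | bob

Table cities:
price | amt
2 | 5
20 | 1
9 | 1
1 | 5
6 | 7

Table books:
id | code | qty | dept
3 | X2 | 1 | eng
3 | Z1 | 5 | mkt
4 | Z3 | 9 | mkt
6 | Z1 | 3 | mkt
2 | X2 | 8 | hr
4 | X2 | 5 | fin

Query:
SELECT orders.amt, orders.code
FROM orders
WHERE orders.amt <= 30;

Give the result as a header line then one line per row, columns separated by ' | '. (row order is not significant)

== RESULT ==
orders.amt | orders.code
5 | Z1
5 | Y1
1 | Y2
30 | Z1

Derivation:
After WHERE (4 rows):
orders.code | orders.amt | orders.owner
Z1 | 5 | alice
Y1 | 5 | eve
Y2 | 1 | dave
Z1 | 30 | bob
After SELECT (4 rows):
orders.amt | orders.code
5 | Z1
5 | Y1
1 | Y2
30 | Z1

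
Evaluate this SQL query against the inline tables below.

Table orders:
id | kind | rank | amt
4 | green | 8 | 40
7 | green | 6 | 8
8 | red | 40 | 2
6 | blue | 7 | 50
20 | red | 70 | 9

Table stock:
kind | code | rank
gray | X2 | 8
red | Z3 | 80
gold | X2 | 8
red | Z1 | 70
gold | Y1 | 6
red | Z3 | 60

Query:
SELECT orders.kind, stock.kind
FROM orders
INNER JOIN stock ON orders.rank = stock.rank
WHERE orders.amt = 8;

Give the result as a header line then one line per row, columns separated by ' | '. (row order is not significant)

== RESULT ==
orders.kind | stock.kind
green | gold

Derivation:
After JOIN stock (4 rows):
orders.id | orders.kind | orders.rank | orders.amt | stock.kind | stock.code | stock.rank
4 | green | 8 | 40 | gray | X2 | 8
4 | green | 8 | 40 | gold | X2 | 8
7 | green | 6 | 8 | gold | Y1 | 6
20 | red | 70 | 9 | red | Z1 | 70
After WHERE (1 rows):
orders.id | orders.kind | orders.rank | orders.amt | stock.kind | stock.code | stock.rank
7 | green | 6 | 8 | gold | Y1 | 6
After SELECT (1 rows):
orders.kind | stock.kind
green | gold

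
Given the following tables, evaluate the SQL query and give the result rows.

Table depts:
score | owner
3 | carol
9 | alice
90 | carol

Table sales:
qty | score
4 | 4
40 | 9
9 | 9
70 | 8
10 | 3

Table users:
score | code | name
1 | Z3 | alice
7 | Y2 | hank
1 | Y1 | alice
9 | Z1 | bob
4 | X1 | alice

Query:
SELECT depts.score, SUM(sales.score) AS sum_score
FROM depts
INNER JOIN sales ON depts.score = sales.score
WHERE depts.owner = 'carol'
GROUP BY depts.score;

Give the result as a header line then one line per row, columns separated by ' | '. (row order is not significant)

== RESULT ==
depts.score | sum_score
3 | 3

Derivation:
After JOIN sales (3 rows):
depts.score | depts.owner | sales.qty | sales.score
3 | carol | 10 | 3
9 | alice | 40 | 9
9 | alice | 9 | 9
After WHERE (1 rows):
depts.score | depts.owner | sales.qty | sales.score
3 | carol | 10 | 3
After GROUP BY (1 rows):
depts.score | sum_score
3 | 3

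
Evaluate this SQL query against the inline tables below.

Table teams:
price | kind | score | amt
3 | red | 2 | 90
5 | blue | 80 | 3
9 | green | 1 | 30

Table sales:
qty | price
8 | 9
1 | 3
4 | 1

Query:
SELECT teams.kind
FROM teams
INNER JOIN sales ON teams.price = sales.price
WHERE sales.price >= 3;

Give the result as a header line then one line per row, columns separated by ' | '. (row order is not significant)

== RESULT ==
teams.kind
red
green

Derivation:
After JOIN sales (2 rows):
teams.price | teams.kind | teams.score | teams.amt | sales.qty | sales.price
3 | red | 2 | 90 | 1 | 3
9 | green | 1 | 30 | 8 | 9
After WHERE (2 rows):
teams.price | teams.kind | teams.score | teams.amt | sales.qty | sales.price
3 | red | 2 | 90 | 1 | 3
9 | green | 1 | 30 | 8 | 9
After SELECT (2 rows):
teams.kind
red
green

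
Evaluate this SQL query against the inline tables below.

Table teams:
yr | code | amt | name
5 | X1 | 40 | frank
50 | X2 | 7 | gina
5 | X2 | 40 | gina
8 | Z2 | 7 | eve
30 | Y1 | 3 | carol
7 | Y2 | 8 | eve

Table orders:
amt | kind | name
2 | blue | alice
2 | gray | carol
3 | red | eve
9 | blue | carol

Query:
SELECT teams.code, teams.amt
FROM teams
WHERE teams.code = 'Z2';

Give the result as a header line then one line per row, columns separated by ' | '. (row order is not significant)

== RESULT ==
teams.code | teams.amt
Z2 | 7

Derivation:
After WHERE (1 rows):
teams.yr | teams.code | teams.amt | teams.name
8 | Z2 | 7 | eve
After SELECT (1 rows):
teams.code | teams.amt
Z2 | 7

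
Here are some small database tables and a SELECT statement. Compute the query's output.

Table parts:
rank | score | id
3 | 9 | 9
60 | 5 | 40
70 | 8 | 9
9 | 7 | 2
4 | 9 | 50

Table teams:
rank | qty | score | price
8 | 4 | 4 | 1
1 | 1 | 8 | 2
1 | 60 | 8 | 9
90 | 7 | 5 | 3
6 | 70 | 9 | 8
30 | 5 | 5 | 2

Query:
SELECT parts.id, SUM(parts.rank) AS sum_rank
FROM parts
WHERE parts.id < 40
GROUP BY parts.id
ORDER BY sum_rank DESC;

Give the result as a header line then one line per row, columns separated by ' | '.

After WHERE (3 rows):
parts.rank | parts.score | parts.id
3 | 9 | 9
70 | 8 | 9
9 | 7 | 2
After GROUP BY (2 rows):
parts.id | sum_rank
9 | 73
2 | 9
After ORDER BY (2 rows):
parts.id | sum_rank
9 | 73
2 | 9

== RESULT ==
parts.id | sum_rank
9 | 73
2 | 9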